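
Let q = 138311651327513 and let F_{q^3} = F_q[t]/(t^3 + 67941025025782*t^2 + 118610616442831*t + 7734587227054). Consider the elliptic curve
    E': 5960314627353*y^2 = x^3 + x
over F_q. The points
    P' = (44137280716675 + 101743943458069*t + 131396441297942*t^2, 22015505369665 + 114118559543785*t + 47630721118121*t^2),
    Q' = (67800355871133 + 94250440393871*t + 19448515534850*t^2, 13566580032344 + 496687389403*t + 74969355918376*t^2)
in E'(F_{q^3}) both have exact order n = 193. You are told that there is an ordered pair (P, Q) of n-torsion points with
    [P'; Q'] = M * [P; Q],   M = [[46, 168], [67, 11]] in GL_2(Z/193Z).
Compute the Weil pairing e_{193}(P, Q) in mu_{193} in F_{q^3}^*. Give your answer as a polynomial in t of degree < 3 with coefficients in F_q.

Alternating bilinearity on E[193] (values in mu_{193} in F_{138311651327513^3}) gives e(P',Q') = e(P,Q)^det(M).
Hence e(P,Q) = e(P',Q')^{10} where 10 = 58^{-1} mod 193.
Montgomery->Weierstrass: x_W = 50113461933757*x, y_W=50113461933757*y on F_{138311651327513}; lands on y^2=x^3+121544948082079*x.
Build f_{193,P'} and f_{193,Q'} via the 8-bit ladder of 193=11000001_2; evaluate at shifted divisors; quotient in F_{138311651327513^3}.
Miller gives e_{193}(P',Q') = 133784761732669 + 25604280549376*t + 44055989045881*t^2 in F_{138311651327513^3}.
Finally e_{193}(P,Q) = 108673980702777 + 45336637606887*t + 116360302335016*t^2.

108673980702777 + 45336637606887*t + 116360302335016*t^2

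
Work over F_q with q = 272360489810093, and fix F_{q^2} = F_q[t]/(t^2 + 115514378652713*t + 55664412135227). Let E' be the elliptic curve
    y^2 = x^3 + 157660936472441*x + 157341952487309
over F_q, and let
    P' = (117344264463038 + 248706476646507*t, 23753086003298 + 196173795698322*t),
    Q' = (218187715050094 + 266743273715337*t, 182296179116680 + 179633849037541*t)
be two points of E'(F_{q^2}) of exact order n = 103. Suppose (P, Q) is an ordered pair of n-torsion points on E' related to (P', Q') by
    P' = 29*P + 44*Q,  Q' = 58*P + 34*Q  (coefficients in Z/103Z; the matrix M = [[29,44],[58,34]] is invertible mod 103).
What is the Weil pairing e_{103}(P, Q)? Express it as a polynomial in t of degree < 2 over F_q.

65473301838972 + 9207537434759*t

e_{103} is bilinear + alternating on E[103], so e_{103}(29*P + 44*Q, 58*P + 34*Q) = e_{103}(P,Q)^(29*34-44*58).
Inverting 82 mod 103: 49. Thus e_{103}(P,Q) = e(P',Q')^{49}.
Run Miller on y^2=x^3+157660936472441*x+157341952487309 over F_{272360489810093}: ladder 1100111 (7 bits); e = f_P(D_Q)/f_Q(D_P).
f_P(D_Q)/f_Q(D_P) = 46124671799641 + 189204729856502*t.
Thus e_{103}(P,Q) = 65473301838972 + 9207537434759*t.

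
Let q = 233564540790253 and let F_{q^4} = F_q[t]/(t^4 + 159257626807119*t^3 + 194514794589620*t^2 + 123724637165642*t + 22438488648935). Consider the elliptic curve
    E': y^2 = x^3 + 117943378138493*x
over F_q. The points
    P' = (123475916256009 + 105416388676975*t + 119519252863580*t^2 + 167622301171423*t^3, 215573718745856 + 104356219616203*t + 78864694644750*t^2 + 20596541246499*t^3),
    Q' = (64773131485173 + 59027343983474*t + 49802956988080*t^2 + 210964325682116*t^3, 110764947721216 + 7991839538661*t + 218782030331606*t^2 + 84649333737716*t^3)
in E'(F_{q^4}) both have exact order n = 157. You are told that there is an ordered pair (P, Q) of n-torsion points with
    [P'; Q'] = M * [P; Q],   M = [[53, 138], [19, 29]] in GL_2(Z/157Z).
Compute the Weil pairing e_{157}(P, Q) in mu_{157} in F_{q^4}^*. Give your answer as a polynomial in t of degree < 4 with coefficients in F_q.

13954967021432 + 88684554798845*t + 204658763050923*t^2 + 175538505150529*t^3

Since e_{157}(P,P)=e_{157}(Q,Q)=1 and e_{157}(Q,P)=e_{157}(P,Q)^{-1}, expanding e_{157}(53*P + 138*Q,19*P + 29*Q) leaves e(P,Q)^det(M).
det M = 53*29 - 138*19 = -1085 = 14 (mod 157); 14^{-1} = 101 (mod 157).
Run Miller on y^2=x^3+117943378138493*x over F_{233564540790253}: ladder 10011101 (8 bits); e = f_P(D_Q)/f_Q(D_P).
Result: e(P',Q') = 141972618344542 + 222332281991311*t + 196296302464802*t^2 + 227088955541156*t^3.
Raise to 101: e(P,Q) = 13954967021432 + 88684554798845*t + 204658763050923*t^2 + 175538505150529*t^3 in mu_{157}.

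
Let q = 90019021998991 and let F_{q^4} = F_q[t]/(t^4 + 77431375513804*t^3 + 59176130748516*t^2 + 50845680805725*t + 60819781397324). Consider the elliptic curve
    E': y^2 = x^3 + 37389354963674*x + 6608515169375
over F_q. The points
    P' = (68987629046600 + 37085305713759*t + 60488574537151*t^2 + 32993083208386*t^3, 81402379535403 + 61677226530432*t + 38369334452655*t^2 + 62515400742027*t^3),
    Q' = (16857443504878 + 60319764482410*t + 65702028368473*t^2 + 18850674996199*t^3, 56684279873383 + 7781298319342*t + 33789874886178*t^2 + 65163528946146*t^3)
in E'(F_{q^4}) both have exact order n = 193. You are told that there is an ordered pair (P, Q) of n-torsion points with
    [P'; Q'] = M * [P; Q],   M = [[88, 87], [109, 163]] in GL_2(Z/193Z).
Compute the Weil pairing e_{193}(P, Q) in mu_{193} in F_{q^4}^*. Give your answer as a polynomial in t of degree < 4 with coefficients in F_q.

e_{193} is bilinear + alternating on E[193], so e_{193}(88*P + 87*Q, 109*P + 163*Q) = e_{193}(P,Q)^(88*163-87*109).
Hence e(P,Q) = e(P',Q')^{59} where 59 = 36^{-1} mod 193.
Build f_{193,P'} and f_{193,Q'} via the 8-bit ladder of 193=11000001_2; evaluate at shifted divisors; quotient in F_{90019021998991^4}.
Miller gives e_{193}(P',Q') = 18059981175457 + 51553900203642*t + 13958239249094*t^2 + 20800678194475*t^3 in F_{90019021998991^4}.
Thus e_{193}(P,Q) = 68714567679380 + 81431635236186*t + 66785675053205*t^2 + 14269097112171*t^3.

68714567679380 + 81431635236186*t + 66785675053205*t^2 + 14269097112171*t^3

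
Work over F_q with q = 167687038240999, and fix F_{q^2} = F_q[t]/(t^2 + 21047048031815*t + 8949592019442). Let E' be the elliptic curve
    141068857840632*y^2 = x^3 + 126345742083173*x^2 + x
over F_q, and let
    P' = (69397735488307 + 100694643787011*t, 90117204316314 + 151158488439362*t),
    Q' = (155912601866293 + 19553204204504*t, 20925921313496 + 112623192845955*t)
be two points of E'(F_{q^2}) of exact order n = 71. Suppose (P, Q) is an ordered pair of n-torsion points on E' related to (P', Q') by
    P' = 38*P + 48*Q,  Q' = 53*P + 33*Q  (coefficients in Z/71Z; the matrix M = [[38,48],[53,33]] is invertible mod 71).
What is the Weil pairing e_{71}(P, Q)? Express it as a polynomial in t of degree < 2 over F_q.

7466417978056 + 119264518171716*t

Since e_{71}(P,P)=e_{71}(Q,Q)=1 and e_{71}(Q,P)=e_{71}(P,Q)^{-1}, expanding e_{71}(38*P + 48*Q,53*P + 33*Q) leaves e(P,Q)^det(M).
Hence e(P,Q) = e(P',Q')^{65} where 65 = 59^{-1} mod 71.
Set x_W=51727393935583*u+59910575797093, y_W=51727393935583*v; then E': y_W^2=x_W^3+147932019646261*x_W+14246594565726.
Run Miller on y^2=x^3+147932019646261*x+14246594565726 over F_{167687038240999}: ladder 1000111 (7 bits); e = f_P(D_Q)/f_Q(D_P).
f_P(D_Q)/f_Q(D_P) = 44390535769445 + 167388955096210*t.
(44390535769445 + 167388955096210*t)^{65} mod (167687038240999,f) = 7466417978056 + 119264518171716*t.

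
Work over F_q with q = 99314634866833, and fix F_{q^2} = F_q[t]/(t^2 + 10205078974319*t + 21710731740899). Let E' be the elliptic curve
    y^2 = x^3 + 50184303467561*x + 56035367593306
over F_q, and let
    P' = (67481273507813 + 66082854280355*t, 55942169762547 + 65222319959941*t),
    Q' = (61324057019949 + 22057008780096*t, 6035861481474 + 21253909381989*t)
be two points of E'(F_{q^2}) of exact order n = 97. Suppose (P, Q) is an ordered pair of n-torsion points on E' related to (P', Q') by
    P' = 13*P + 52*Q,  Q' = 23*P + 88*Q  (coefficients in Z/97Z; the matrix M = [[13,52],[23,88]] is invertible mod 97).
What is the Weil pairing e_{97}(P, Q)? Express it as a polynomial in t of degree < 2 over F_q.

34929201506762 + 35453200943616*t

e_{97}(aP+bQ,cP+dQ) = e_{97}(P,Q)^(ad-bc); with (a,b,c,d)=(13,52,23,88) this gives the det-97 law.
So e_{97}(P,Q) = e_{97}(P',Q')^{69}, since 45*69 = 1 mod 97.
Miller loop for e_{97} over F_{99314634866833^2}: bits of 97 = 1100001; 6 double steps + 2 add steps, l/v at each.
So e_{97}(P',Q') = 77368922728134 + 24009705485733*t.
Thus e_{97}(P,Q) = 34929201506762 + 35453200943616*t.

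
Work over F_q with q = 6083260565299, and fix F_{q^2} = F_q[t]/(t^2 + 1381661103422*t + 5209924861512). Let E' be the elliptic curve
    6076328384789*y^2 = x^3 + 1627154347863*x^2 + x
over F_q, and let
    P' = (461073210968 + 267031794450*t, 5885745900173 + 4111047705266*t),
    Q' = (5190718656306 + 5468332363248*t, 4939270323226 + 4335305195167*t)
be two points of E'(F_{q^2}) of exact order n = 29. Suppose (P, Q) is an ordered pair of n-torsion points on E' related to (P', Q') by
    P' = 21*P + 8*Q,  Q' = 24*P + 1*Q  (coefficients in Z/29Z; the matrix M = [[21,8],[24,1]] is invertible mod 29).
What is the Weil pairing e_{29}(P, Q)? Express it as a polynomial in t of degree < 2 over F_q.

1947620330957 + 207472922704*t

The 29-Weil pairing on E[29] over F_{6083260565299} is alternating-bilinear: e_{29}(P',Q') = e_{29}(P,Q)^det(M).
21*1 - 8*24 = -171; reduced mod 29: det = 3, inverse 10.
(x,y)|->(2279867210217x+5627924212118,2279867210217y) sends E' to y^2=x^3+4474907388361*x+3897105450264.
n = 29 = (11101)_2 (5 bits, wt 4); accumulate f_{29,P'}(Q'+S)/f_{29,P'}(S) along the 4-step ladder.
f_P(D_Q)/f_Q(D_P) = 3252321204102 + 2689728018009*t.
Raise to 10: e(P,Q) = 1947620330957 + 207472922704*t in mu_{29}.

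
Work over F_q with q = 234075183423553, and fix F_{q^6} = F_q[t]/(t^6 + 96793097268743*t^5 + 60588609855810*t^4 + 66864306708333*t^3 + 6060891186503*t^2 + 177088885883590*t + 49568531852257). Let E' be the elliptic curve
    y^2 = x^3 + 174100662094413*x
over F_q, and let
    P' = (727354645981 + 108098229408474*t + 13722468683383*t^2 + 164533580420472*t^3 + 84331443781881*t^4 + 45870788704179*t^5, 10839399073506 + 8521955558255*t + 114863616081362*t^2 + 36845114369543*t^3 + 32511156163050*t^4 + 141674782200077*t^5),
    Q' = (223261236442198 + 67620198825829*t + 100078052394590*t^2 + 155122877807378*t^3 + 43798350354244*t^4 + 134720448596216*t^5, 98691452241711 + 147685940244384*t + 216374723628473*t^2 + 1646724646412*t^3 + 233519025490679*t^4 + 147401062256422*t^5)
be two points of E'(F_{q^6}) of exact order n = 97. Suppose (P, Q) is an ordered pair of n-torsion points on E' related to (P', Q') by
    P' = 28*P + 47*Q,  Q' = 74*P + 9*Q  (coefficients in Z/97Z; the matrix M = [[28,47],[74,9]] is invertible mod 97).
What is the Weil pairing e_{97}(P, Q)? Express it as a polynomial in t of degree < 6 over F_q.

Since e_{97}(P,P)=e_{97}(Q,Q)=1 and e_{97}(Q,P)=e_{97}(P,Q)^{-1}, expanding e_{97}(28*P + 47*Q,74*P + 9*Q) leaves e(P,Q)^det(M).
Inverting 72 mod 97: 31. Thus e_{97}(P,Q) = e(P',Q')^{31}.
7-bit Miller (1100001) on E'/F_{234075183423553} with a'=174100662094413, b'=0: accumulate tangent/chord ratios at Q'+S and P'+S'.
The quotient is 228216614825635 + 4878563720103*t + 144310755602864*t^2 + 24938057860019*t^3 + 130137335342640*t^4 + 4889809990434*t^5.
(228216614825635 + 4878563720103*t + 144310755602864*t^2 + 24938057860019*t^3 + 130137335342640*t^4 + 4889809990434*t^5)^{31} mod (234075183423553,f) = 108087802511754 + 28100085042827*t + 20894011465553*t^2 + 55989743499236*t^3 + 202029626097374*t^4 + 168991047283157*t^5.

108087802511754 + 28100085042827*t + 20894011465553*t^2 + 55989743499236*t^3 + 202029626097374*t^4 + 168991047283157*t^5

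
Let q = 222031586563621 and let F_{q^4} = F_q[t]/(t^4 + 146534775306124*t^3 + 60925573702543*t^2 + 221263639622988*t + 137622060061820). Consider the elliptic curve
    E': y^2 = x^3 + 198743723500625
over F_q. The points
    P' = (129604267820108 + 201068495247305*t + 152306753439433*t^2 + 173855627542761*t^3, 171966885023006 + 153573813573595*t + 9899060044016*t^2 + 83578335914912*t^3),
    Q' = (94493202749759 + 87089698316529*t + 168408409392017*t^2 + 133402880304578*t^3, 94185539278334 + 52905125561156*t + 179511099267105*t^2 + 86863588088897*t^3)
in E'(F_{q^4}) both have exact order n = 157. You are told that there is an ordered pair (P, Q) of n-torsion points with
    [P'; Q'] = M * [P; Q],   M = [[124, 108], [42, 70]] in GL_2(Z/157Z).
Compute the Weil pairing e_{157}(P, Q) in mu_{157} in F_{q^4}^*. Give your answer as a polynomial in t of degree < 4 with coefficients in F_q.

48466508494213 + 217889077671962*t + 200932382854777*t^2 + 216235766464911*t^3

Since e_{157}(P,P)=e_{157}(Q,Q)=1 and e_{157}(Q,P)=e_{157}(P,Q)^{-1}, expanding e_{157}(124*P + 108*Q,42*P + 70*Q) leaves e(P,Q)^det(M).
124*70 - 108*42 = 4144; reduced mod 157: det = 62, inverse 38.
Double-and-add over 10011101: 8-1 doublings, 5-1 additions; each step l_{T,T}/v_{2T} or l_{T,P'}/v at Q'+S for random S.
The quotient is 106834758328747 + 105426772330552*t + 68180013221955*t^2 + 5558641627477*t^3.
Raise to 38: e(P,Q) = 48466508494213 + 217889077671962*t + 200932382854777*t^2 + 216235766464911*t^3 in mu_{157}.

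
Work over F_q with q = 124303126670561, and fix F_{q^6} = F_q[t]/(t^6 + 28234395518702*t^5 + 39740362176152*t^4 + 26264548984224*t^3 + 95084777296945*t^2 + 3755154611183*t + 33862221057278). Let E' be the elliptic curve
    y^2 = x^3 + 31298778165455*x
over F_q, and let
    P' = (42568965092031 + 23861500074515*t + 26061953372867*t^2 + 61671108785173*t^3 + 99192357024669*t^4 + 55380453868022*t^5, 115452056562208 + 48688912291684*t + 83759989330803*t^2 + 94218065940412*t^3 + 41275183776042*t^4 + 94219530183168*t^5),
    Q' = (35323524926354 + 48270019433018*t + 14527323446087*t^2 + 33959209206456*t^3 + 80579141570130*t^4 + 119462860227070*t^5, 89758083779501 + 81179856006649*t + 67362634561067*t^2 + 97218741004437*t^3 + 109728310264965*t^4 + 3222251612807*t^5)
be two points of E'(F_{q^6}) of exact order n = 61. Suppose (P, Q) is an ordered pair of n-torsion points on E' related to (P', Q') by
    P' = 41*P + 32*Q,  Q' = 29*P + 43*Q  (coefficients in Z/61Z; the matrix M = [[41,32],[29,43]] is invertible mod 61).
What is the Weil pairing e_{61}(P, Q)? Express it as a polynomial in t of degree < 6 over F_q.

e_{61}(aP+bQ,cP+dQ) = e_{61}(P,Q)^(ad-bc); with (a,b,c,d)=(41,32,29,43) this gives the det-61 law.
det M = 41*43 - 32*29 = 835 = 42 (mod 61); 42^{-1} = 16 (mod 61).
Run Miller on y^2=x^3+31298778165455*x over F_{124303126670561}: ladder 111101 (6 bits); e = f_P(D_Q)/f_Q(D_P).
So e_{61}(P',Q') = 3082307578485 + 102199415512430*t + 52227236086570*t^2 + 66787611053428*t^3 + 87290482483160*t^4 + 107837826748946*t^5.
Thus e_{61}(P,Q) = 76426753075840 + 121743267606838*t + 40302464346639*t^2 + 115897989337909*t^3 + 93775845281240*t^4 + 10891855432546*t^5.

76426753075840 + 121743267606838*t + 40302464346639*t^2 + 115897989337909*t^3 + 93775845281240*t^4 + 10891855432546*t^5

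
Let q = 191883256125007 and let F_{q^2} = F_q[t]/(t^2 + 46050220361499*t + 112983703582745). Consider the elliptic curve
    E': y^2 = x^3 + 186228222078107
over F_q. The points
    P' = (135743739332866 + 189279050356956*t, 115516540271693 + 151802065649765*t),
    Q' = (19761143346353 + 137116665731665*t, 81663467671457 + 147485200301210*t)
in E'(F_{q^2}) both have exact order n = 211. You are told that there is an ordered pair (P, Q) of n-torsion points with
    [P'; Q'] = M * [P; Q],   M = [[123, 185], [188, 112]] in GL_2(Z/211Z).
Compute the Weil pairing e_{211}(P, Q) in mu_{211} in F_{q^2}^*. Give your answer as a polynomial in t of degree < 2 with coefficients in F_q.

Since e_{211}(P,P)=e_{211}(Q,Q)=1 and e_{211}(Q,P)=e_{211}(P,Q)^{-1}, expanding e_{211}(123*P + 185*Q,188*P + 112*Q) leaves e(P,Q)^det(M).
det M = 123*112 - 185*188 = -21004 = 96 (mod 211); 96^{-1} = 11 (mod 211).
8-bit Miller (11010011) on E'/F_{191883256125007} with a'=0, b'=186228222078107: accumulate tangent/chord ratios at Q'+S and P'+S'.
Result: e(P',Q') = 104367934746431 + 46347318219045*t.
Thus e_{211}(P,Q) = 33477189248509 + 108673730322569*t.

33477189248509 + 108673730322569*t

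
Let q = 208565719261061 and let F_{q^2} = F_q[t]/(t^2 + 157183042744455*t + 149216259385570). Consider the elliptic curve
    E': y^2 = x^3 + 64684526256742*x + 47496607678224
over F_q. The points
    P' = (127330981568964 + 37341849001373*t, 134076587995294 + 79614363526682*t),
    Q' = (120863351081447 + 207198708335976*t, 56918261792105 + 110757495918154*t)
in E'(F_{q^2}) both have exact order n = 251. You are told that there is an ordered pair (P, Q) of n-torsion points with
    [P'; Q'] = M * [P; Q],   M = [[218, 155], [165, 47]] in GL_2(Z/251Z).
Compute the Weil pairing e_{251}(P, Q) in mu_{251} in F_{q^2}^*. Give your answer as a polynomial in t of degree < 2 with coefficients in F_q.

e_{251} is bilinear + alternating on E[251], so e_{251}(218*P + 155*Q, 165*P + 47*Q) = e_{251}(P,Q)^(218*47-155*165).
Inverting 233 mod 251: 237. Thus e_{251}(P,Q) = e(P',Q')^{237}.
Run Miller on y^2=x^3+64684526256742*x+47496607678224 over F_{208565719261061}: ladder 11111011 (8 bits); e = f_P(D_Q)/f_Q(D_P).
Result: e(P',Q') = 73076413849689 + 16326390844791*t.
Thus e_{251}(P,Q) = 48835311993311 + 40610857383216*t.

48835311993311 + 40610857383216*t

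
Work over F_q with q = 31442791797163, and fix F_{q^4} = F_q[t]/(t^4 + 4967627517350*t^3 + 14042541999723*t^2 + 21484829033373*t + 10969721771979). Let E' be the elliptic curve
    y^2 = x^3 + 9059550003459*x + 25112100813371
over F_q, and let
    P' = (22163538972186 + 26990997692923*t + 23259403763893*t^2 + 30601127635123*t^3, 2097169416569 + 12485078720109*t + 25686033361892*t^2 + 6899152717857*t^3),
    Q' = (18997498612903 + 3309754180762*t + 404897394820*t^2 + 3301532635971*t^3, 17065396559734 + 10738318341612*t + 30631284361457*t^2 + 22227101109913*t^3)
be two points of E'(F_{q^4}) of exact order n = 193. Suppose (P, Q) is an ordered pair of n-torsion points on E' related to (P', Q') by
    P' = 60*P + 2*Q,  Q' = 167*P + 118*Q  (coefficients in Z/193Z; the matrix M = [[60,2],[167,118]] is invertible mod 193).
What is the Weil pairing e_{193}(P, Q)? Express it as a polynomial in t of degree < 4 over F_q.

27453296055651 + 31438893746548*t + 23419201889474*t^2 + 28623556281926*t^3

e_{193}(aP+bQ,cP+dQ) = e_{193}(P,Q)^(ad-bc); with (a,b,c,d)=(60,2,167,118) this gives the det-193 law.
60*118 - 2*167 = 6746; reduced mod 193: det = 184, inverse 150.
8-bit Miller (11000001) on E'/F_{31442791797163} with a'=9059550003459, b'=25112100813371: accumulate tangent/chord ratios at Q'+S and P'+S'.
So e_{193}(P',Q') = 24413444062730 + 21085365219460*t + 20627917510447*t^2 + 18977398986327*t^3.
Finally e_{193}(P,Q) = 27453296055651 + 31438893746548*t + 23419201889474*t^2 + 28623556281926*t^3.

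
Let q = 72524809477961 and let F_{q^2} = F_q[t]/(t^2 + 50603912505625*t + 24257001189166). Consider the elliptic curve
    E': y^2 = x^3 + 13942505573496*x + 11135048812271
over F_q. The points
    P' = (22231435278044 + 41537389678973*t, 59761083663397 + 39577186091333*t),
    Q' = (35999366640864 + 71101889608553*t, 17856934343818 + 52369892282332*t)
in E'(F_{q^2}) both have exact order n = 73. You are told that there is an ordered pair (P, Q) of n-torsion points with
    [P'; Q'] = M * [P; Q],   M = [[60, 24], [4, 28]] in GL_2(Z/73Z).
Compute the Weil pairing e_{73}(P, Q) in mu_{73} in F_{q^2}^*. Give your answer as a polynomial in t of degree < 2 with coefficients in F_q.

34249800419882 + 52732117985670*t

Since e_{73}(P,P)=e_{73}(Q,Q)=1 and e_{73}(Q,P)=e_{73}(P,Q)^{-1}, expanding e_{73}(60*P + 24*Q,4*P + 28*Q) leaves e(P,Q)^det(M).
det(M) mod 73 = 51; its inverse in (Z/73)^* is 63 (check: 51*63 mod 73 = 1).
Run Miller on y^2=x^3+13942505573496*x+11135048812271 over F_{72524809477961}: ladder 1001001 (7 bits); e = f_P(D_Q)/f_Q(D_P).
f_P(D_Q)/f_Q(D_P) = 63810891283230 + 33802429500141*t.
(63810891283230 + 33802429500141*t)^{63} mod (72524809477961,f) = 34249800419882 + 52732117985670*t.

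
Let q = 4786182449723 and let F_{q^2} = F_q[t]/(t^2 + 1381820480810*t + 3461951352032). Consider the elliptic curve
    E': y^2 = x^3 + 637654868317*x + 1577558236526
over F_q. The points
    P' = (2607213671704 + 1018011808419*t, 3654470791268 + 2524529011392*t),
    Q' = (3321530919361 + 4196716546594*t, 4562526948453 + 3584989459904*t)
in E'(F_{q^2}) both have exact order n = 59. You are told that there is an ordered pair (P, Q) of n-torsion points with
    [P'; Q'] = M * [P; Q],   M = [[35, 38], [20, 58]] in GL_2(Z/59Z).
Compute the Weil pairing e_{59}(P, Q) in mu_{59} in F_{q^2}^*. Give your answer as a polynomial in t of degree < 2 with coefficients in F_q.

2710017806659 + 3323979141323*t

Alternating bilinearity on E[59] (values in mu_{59} in F_{4786182449723^2}) gives e(P',Q') = e(P,Q)^det(M).
Hence e(P,Q) = e(P',Q')^{40} where 40 = 31^{-1} mod 59.
Double-and-add over 111011: 6-1 doublings, 5-1 additions; each step l_{T,T}/v_{2T} or l_{T,P'}/v at Q'+S for random S.
f_P(D_Q)/f_Q(D_P) = 4131189713518 + 3367052786411*t.
e_{59}(P,Q) = (4131189713518 + 3367052786411*t)^{40} = 2710017806659 + 3323979141323*t.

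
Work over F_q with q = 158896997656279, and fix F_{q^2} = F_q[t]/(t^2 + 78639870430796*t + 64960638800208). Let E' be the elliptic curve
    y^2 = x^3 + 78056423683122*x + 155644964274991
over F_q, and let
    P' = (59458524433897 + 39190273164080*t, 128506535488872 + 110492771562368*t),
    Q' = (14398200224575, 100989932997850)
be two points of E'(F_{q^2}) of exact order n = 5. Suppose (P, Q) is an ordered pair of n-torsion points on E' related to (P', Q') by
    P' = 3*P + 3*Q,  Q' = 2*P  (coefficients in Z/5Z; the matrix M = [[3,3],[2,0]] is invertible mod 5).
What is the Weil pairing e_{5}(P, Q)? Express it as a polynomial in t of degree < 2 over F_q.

139884777504305 + 63703710621654*t

The 5-Weil pairing on E[5] over F_{158896997656279} is alternating-bilinear: e_{5}(P',Q') = e_{5}(P,Q)^det(M).
So e_{5}(P,Q) = e_{5}(P',Q')^{4}, since 4*4 = 1 mod 5.
Double-and-add over 101: 3-1 doublings, 2-1 additions; each step l_{T,T}/v_{2T} or l_{T,P'}/v at Q'+S for random S.
The quotient is 46091268411754 + 95193287034625*t.
e_{5}(P,Q) = (46091268411754 + 95193287034625*t)^{4} = 139884777504305 + 63703710621654*t.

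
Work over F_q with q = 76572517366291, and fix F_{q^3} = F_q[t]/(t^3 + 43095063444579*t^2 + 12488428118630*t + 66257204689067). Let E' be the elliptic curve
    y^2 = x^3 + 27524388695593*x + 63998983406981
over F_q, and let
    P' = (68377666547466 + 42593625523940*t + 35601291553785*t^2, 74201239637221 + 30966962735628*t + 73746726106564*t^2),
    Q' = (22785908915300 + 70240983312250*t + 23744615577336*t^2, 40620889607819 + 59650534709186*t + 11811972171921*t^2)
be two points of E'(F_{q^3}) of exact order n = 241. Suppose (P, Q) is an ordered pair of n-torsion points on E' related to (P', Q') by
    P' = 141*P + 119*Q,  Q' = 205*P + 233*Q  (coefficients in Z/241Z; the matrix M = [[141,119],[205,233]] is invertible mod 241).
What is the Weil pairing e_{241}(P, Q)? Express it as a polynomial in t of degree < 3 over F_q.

7189531658469 + 6556481824752*t + 41118508250824*t^2

e_{241} is bilinear + alternating on E[241], so e_{241}(141*P + 119*Q, 205*P + 233*Q) = e_{241}(P,Q)^(141*233-119*205).
det(M) mod 241 = 23; its inverse in (Z/241)^* is 21 (check: 23*21 mod 241 = 1).
8-bit Miller (11110001) on E'/F_{76572517366291} with a'=27524388695593, b'=63998983406981: accumulate tangent/chord ratios at Q'+S and P'+S'.
f_P(D_Q)/f_Q(D_P) = 30406491519052 + 11647376189963*t + 28790461902098*t^2.
Thus e_{241}(P,Q) = 7189531658469 + 6556481824752*t + 41118508250824*t^2.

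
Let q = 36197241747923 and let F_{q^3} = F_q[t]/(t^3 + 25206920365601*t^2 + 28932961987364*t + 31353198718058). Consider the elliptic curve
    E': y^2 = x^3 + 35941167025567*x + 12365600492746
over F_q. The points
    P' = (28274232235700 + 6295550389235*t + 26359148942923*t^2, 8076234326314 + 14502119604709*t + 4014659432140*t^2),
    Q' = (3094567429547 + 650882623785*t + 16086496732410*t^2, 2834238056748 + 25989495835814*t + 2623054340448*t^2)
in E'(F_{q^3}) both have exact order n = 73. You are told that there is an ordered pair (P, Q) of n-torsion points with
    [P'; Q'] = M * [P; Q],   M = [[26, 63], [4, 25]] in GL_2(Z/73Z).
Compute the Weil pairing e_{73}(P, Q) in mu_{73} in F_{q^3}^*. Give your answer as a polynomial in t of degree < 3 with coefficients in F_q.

25779562491206 + 29375322887899*t + 16631882654928*t^2

Under M = [[26,63],[4,25]] in GL_2(Z/73), e_{73}(P',Q') = e_{73}(P,Q)^(26*25-63*4 mod 73).
Inverting 33 mod 73: 31. Thus e_{73}(P,Q) = e(P',Q')^{31}.
Build f_{73,P'} and f_{73,Q'} via the 7-bit ladder of 73=1001001_2; evaluate at shifted divisors; quotient in F_{36197241747923^3}.
So e_{73}(P',Q') = 29159876250458 + 31611358493236*t + 27975369906390*t^2.
Hence e(P,Q) = 25779562491206 + 29375322887899*t + 16631882654928*t^2 in F_{36197241747923^3}^*.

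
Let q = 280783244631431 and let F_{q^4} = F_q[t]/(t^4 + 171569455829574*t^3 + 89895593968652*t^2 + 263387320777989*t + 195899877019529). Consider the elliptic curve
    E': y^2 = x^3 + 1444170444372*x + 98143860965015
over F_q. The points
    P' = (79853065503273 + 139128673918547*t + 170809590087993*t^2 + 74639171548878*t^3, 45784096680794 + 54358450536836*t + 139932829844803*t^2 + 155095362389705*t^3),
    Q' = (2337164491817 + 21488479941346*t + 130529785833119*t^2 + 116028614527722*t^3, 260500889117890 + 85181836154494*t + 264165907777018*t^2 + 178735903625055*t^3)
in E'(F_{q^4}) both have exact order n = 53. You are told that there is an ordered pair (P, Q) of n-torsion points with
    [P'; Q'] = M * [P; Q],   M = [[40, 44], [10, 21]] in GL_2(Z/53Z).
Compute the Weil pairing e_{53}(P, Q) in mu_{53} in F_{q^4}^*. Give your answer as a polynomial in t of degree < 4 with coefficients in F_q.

178743693051691 + 76167140223470*t + 271408044163144*t^2 + 14146515832902*t^3

Under M = [[40,44],[10,21]] in GL_2(Z/53), e_{53}(P',Q') = e_{53}(P,Q)^(40*21-44*10 mod 53).
Hence e(P,Q) = e(P',Q')^{11} where 11 = 29^{-1} mod 53.
Miller loop for e_{53} over F_{280783244631431^4}: bits of 53 = 110101; 5 double steps + 3 add steps, l/v at each.
The quotient is 42116061067984 + 118322322676719*t + 68882979688816*t^2 + 250349921284141*t^3.
e_{53}(P,Q) = (42116061067984 + 118322322676719*t + 68882979688816*t^2 + 250349921284141*t^3)^{11} = 178743693051691 + 76167140223470*t + 271408044163144*t^2 + 14146515832902*t^3.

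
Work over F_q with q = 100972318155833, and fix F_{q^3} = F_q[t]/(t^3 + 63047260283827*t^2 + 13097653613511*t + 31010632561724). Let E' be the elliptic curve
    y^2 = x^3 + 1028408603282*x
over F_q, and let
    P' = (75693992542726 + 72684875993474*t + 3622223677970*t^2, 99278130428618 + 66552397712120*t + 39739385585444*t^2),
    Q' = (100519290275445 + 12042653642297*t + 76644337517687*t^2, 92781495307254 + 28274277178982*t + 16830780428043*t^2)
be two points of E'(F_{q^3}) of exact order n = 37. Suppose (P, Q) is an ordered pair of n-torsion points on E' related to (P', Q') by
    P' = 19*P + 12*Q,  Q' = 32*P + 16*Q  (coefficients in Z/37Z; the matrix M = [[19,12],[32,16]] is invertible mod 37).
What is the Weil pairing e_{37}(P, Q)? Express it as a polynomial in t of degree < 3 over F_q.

Since e_{37}(P,P)=e_{37}(Q,Q)=1 and e_{37}(Q,P)=e_{37}(P,Q)^{-1}, expanding e_{37}(19*P + 12*Q,32*P + 16*Q) leaves e(P,Q)^det(M).
det(M) mod 37 = 31; its inverse in (Z/37)^* is 6 (check: 31*6 mod 37 = 1).
Build f_{37,P'} and f_{37,Q'} via the 6-bit ladder of 37=100101_2; evaluate at shifted divisors; quotient in F_{100972318155833^3}.
So e_{37}(P',Q') = 97089571852546 + 60769136916572*t + 55138396512583*t^2.
e_{37}(P,Q) = (97089571852546 + 60769136916572*t + 55138396512583*t^2)^{6} = 27393877988918 + 76098594468812*t + 1781288266165*t^2.

27393877988918 + 76098594468812*t + 1781288266165*t^2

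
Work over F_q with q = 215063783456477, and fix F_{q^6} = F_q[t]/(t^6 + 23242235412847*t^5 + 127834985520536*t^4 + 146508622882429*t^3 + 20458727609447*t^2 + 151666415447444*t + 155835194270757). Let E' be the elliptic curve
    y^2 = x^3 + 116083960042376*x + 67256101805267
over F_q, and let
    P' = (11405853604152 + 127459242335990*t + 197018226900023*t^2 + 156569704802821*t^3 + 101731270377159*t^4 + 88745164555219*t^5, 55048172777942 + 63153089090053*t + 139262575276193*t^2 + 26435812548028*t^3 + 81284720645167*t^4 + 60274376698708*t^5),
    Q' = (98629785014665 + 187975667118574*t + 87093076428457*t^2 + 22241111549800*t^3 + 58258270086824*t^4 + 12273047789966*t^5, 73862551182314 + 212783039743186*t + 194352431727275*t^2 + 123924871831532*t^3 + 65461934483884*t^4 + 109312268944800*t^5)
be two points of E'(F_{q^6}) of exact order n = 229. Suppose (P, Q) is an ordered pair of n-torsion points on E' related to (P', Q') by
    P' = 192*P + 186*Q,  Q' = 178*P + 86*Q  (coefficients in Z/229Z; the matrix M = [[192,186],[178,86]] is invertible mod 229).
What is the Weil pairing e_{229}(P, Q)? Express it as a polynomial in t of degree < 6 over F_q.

Under M = [[192,186],[178,86]] in GL_2(Z/229), e_{229}(P',Q') = e_{229}(P,Q)^(192*86-186*178 mod 229).
det(M) mod 229 = 121; its inverse in (Z/229)^* is 53 (check: 121*53 mod 229 = 1).
Double-and-add over 11100101: 8-1 doublings, 5-1 additions; each step l_{T,T}/v_{2T} or l_{T,P'}/v at Q'+S for random S.
So e_{229}(P',Q') = 47705032653510 + 133420812074565*t + 173695588116035*t^2 + 111969413187164*t^3 + 55193080048940*t^4 + 195736629558848*t^5.
Hence e(P,Q) = 140423869871995 + 97311320968862*t + 33218361240597*t^2 + 144990370303165*t^3 + 129272900828295*t^4 + 161203509202087*t^5 in F_{215063783456477^6}^*.

140423869871995 + 97311320968862*t + 33218361240597*t^2 + 144990370303165*t^3 + 129272900828295*t^4 + 161203509202087*t^5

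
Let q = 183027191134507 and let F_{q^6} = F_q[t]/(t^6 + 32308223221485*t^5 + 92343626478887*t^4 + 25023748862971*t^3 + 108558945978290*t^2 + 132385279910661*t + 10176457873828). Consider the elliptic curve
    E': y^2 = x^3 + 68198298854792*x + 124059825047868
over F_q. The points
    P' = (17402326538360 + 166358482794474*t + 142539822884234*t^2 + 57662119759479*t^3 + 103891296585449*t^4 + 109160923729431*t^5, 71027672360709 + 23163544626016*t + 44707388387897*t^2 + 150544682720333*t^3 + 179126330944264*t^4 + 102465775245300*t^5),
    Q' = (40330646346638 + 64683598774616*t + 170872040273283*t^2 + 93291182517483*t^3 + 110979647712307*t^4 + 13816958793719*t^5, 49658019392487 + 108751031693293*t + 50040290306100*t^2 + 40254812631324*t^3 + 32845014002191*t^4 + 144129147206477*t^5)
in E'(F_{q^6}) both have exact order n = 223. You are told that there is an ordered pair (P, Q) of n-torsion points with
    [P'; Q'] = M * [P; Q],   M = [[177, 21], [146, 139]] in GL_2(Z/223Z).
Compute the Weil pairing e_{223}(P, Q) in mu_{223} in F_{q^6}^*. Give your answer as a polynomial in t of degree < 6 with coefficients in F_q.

Alternating bilinearity on E[223] (values in mu_{223} in F_{183027191134507^6}) gives e(P',Q') = e(P,Q)^det(M).
Inverting 129 mod 223: 102. Thus e_{223}(P,Q) = e(P',Q')^{102}.
Miller loop for e_{223} over F_{183027191134507^6}: bits of 223 = 11011111; 7 double steps + 6 add steps, l/v at each.
Miller gives e_{223}(P',Q') = 128581009182177 + 16915747380331*t + 73691722514959*t^2 + 64860073748929*t^3 + 74201728675235*t^4 + 170913537426020*t^5 in F_{183027191134507^6}.
Thus e_{223}(P,Q) = 122315494066778 + 129760676949511*t + 130146422495251*t^2 + 74854696163216*t^3 + 10743124017939*t^4 + 135358099114281*t^5.

122315494066778 + 129760676949511*t + 130146422495251*t^2 + 74854696163216*t^3 + 10743124017939*t^4 + 135358099114281*t^5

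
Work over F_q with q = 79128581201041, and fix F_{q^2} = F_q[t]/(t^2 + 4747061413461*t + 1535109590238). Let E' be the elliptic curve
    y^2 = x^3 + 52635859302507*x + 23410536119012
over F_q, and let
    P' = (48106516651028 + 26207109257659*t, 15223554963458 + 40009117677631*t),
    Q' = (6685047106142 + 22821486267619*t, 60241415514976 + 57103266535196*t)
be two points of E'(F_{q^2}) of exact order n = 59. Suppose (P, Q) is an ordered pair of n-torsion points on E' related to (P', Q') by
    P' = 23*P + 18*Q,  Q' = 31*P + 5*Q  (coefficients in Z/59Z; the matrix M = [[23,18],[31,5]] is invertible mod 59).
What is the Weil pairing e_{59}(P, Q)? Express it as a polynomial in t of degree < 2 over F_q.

e_{59}(aP+bQ,cP+dQ) = e_{59}(P,Q)^(ad-bc); with (a,b,c,d)=(23,18,31,5) this gives the det-59 law.
Inverting 29 mod 59: 57. Thus e_{59}(P,Q) = e(P',Q')^{57}.
Run Miller on y^2=x^3+52635859302507*x+23410536119012 over F_{79128581201041}: ladder 111011 (6 bits); e = f_P(D_Q)/f_Q(D_P).
f_P(D_Q)/f_Q(D_P) = 75625404947373 + 6454381451049*t.
Finally e_{59}(P,Q) = 1672446692372 + 21412017578128*t.

1672446692372 + 21412017578128*t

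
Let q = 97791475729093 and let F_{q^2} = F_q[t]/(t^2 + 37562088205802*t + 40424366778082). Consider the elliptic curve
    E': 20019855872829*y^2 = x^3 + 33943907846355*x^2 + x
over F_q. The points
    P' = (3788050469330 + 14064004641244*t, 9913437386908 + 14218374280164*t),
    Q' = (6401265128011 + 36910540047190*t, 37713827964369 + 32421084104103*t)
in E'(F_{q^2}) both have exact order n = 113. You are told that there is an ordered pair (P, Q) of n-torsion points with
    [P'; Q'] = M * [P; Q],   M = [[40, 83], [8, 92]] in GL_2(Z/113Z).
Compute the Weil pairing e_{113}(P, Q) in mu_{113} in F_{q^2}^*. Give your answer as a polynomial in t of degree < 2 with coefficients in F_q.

44074248749227 + 66605859438932*t

The 113-Weil pairing on E[113] over F_{97791475729093} is alternating-bilinear: e_{113}(P',Q') = e_{113}(P,Q)^det(M).
det(M) mod 113 = 78; its inverse in (Z/113)^* is 71 (check: 78*71 mod 113 = 1).
(x,y)|->(34199452488604x+11617281195992,34199452488604y) sends E' to y^2=x^3+48924156475694*x+73240887302739.
7-bit Miller (1110001) on E'/F_{97791475729093} with a'=48924156475694, b'=73240887302739: accumulate tangent/chord ratios at Q'+S and P'+S'.
e_{113}(P',Q') = 33536911925687 + 33476631707484*t.
Thus e_{113}(P,Q) = 44074248749227 + 66605859438932*t.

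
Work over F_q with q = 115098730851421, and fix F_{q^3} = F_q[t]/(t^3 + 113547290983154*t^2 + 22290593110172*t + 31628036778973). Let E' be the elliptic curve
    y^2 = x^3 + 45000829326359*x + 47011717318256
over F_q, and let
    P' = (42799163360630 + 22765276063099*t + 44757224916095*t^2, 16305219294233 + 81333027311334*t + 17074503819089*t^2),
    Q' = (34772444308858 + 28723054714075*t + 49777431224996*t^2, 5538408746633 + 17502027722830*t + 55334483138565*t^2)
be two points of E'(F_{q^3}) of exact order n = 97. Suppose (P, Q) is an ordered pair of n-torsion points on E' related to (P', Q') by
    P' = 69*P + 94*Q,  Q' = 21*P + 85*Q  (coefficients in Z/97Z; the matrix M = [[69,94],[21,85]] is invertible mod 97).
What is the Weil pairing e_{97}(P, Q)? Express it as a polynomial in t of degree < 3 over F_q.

e_{97}(aP+bQ,cP+dQ) = e_{97}(P,Q)^(ad-bc); with (a,b,c,d)=(69,94,21,85) this gives the det-97 law.
det M = 69*85 - 94*21 = 3891 = 11 (mod 97); 11^{-1} = 53 (mod 97).
Miller loop for e_{97} over F_{115098730851421^3}: bits of 97 = 1100001; 6 double steps + 2 add steps, l/v at each.
e_{97}(P',Q') = 79969415382589 + 32684542383429*t + 77117933021464*t^2.
Finally e_{97}(P,Q) = 84586915801464 + 100566420241487*t + 11646521130052*t^2.

84586915801464 + 100566420241487*t + 11646521130052*t^2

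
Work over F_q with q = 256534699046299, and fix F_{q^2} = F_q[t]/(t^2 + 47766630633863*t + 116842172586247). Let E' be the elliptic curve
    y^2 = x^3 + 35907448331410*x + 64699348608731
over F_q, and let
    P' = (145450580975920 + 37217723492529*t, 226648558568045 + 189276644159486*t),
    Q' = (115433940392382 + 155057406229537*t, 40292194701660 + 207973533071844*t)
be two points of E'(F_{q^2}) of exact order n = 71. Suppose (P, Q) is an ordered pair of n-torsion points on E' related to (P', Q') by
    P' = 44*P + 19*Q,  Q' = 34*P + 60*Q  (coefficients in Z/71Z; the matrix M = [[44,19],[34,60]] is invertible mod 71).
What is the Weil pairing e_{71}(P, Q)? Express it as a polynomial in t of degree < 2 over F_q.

91878994187662 + 212861540174517*t

Since e_{71}(P,P)=e_{71}(Q,Q)=1 and e_{71}(Q,P)=e_{71}(P,Q)^{-1}, expanding e_{71}(44*P + 19*Q,34*P + 60*Q) leaves e(P,Q)^det(M).
det(M) mod 71 = 6; its inverse in (Z/71)^* is 12 (check: 6*12 mod 71 = 1).
n = 71 = (1000111)_2 (7 bits, wt 4); accumulate f_{71,P'}(Q'+S)/f_{71,P'}(S) along the 6-step ladder.
The quotient is 97921645707238 + 44087043330657*t.
(97921645707238 + 44087043330657*t)^{12} mod (256534699046299,f) = 91878994187662 + 212861540174517*t.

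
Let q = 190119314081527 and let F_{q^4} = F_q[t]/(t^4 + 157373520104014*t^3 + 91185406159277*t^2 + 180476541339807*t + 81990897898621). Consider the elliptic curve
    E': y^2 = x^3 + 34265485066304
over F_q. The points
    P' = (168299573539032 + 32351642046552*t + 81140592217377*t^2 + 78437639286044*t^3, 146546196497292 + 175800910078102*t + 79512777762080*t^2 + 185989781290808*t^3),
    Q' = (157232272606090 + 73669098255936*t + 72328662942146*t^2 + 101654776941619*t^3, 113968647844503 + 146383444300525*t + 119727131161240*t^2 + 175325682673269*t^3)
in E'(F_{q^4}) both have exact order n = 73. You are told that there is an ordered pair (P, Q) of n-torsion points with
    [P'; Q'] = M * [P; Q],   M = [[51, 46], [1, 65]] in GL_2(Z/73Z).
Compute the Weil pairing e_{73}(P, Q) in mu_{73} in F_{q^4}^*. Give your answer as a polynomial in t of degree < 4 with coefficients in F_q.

165340766084509 + 123772852973049*t + 174825044774532*t^2 + 118435222819496*t^3

e_{73} is bilinear + alternating on E[73], so e_{73}(51*P + 46*Q, 1*P + 65*Q) = e_{73}(P,Q)^(51*65-46*1).
Inverting 57 mod 73: 41. Thus e_{73}(P,Q) = e(P',Q')^{41}.
Double-and-add over 1001001: 7-1 doublings, 3-1 additions; each step l_{T,T}/v_{2T} or l_{T,P'}/v at Q'+S for random S.
Miller gives e_{73}(P',Q') = 109834211414100 + 130402684628562*t + 132930057125196*t^2 + 105106510555406*t^3 in F_{190119314081527^4}.
Raise to 41: e(P,Q) = 165340766084509 + 123772852973049*t + 174825044774532*t^2 + 118435222819496*t^3 in mu_{73}.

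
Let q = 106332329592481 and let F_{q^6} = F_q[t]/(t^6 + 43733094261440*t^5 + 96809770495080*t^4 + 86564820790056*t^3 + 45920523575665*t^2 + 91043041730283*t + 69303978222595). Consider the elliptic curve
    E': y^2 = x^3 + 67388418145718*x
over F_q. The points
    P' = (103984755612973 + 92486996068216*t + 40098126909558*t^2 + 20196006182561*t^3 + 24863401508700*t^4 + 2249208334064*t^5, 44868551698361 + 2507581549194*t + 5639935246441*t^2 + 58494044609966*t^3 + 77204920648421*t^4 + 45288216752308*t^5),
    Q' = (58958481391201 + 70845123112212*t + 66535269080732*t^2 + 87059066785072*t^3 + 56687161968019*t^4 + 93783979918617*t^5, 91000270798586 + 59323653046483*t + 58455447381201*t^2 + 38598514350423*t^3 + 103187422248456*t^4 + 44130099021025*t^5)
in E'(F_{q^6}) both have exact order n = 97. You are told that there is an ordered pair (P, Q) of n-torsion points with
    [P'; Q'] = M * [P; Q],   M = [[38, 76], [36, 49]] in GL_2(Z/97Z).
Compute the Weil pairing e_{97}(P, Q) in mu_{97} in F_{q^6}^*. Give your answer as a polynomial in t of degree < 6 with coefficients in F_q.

Since e_{97}(P,P)=e_{97}(Q,Q)=1 and e_{97}(Q,P)=e_{97}(P,Q)^{-1}, expanding e_{97}(38*P + 76*Q,36*P + 49*Q) leaves e(P,Q)^det(M).
So e_{97}(P,Q) = e_{97}(P',Q')^{96}, since 96*96 = 1 mod 97.
7-bit Miller (1100001) on E'/F_{106332329592481} with a'=67388418145718, b'=0: accumulate tangent/chord ratios at Q'+S and P'+S'.
Result: e(P',Q') = 46057918764222 + 103015430014183*t + 33769024809237*t^2 + 81349101479014*t^3 + 27522514231517*t^4 + 31273702074625*t^5.
(46057918764222 + 103015430014183*t + 33769024809237*t^2 + 81349101479014*t^3 + 27522514231517*t^4 + 31273702074625*t^5)^{96} mod (106332329592481,f) = 50776574683428 + 103486678970897*t + 104693444405401*t^2 + 26701363125585*t^3 + 75023668952460*t^4 + 9354787892639*t^5.

50776574683428 + 103486678970897*t + 104693444405401*t^2 + 26701363125585*t^3 + 75023668952460*t^4 + 9354787892639*t^5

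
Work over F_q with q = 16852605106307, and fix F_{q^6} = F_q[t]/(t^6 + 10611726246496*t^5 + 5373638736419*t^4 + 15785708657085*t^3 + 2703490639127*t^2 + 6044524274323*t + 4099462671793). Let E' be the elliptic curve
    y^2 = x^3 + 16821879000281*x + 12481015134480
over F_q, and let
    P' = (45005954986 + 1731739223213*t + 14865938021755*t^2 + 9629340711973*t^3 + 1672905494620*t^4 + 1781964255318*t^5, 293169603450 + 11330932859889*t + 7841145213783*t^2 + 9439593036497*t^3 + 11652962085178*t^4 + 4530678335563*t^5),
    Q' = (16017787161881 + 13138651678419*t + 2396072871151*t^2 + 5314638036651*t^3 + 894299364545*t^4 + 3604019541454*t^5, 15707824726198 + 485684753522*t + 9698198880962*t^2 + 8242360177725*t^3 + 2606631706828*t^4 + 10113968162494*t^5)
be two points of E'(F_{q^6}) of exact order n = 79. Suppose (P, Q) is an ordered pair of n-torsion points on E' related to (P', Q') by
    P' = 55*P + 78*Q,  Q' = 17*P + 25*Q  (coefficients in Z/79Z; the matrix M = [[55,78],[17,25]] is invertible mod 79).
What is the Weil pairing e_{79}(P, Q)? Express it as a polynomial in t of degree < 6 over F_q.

10852077991589 + 15425761342922*t + 6649036103140*t^2 + 1642452255641*t^3 + 1355858897770*t^4 + 4336215365404*t^5

Alternating bilinearity on E[79] (values in mu_{79} in F_{16852605106307^6}) gives e(P',Q') = e(P,Q)^det(M).
det M = 55*25 - 78*17 = 49 = 49 (mod 79); 49^{-1} = 50 (mod 79).
Run Miller on y^2=x^3+16821879000281*x+12481015134480 over F_{16852605106307}: ladder 1001111 (7 bits); e = f_P(D_Q)/f_Q(D_P).
The quotient is 7783851217526 + 6366767055503*t + 1479641658166*t^2 + 14431430095966*t^3 + 6586161527609*t^4 + 3714184412613*t^5.
Hence e(P,Q) = 10852077991589 + 15425761342922*t + 6649036103140*t^2 + 1642452255641*t^3 + 1355858897770*t^4 + 4336215365404*t^5 in F_{16852605106307^6}^*.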